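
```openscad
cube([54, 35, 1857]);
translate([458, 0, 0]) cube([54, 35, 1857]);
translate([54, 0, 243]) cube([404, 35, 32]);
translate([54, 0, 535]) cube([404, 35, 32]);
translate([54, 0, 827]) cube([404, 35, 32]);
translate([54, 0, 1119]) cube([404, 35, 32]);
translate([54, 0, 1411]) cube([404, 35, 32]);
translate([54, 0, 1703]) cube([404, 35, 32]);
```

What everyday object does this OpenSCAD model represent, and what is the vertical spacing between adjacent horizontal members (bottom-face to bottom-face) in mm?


A ladder. The rung spacing is 292 mm.

Two tall 54×35 posts with 6 short bars between them — a ladder. Adjacent rungs sit at z = 243 and z = 535, so the spacing is 535 − 243 = 292 mm.


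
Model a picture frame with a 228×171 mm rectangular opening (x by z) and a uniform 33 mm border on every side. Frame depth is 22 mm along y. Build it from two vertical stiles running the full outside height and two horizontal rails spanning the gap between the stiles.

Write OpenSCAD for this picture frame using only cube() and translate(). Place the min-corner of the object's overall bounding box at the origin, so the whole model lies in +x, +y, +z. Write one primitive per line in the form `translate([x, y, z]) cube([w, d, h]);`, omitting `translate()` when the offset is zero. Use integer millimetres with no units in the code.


cube([33, 22, 237]);
translate([261, 0, 0]) cube([33, 22, 237]);
translate([33, 0, 0]) cube([228, 22, 33]);
translate([33, 0, 204]) cube([228, 22, 33]);


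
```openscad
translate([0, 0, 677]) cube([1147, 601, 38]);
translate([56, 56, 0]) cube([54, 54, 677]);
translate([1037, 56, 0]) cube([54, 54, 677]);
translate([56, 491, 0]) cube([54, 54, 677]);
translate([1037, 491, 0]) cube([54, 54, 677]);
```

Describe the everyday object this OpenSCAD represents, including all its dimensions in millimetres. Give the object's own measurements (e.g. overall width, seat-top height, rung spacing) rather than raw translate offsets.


A table: top 1147 mm (x) × 601 mm (y), 38 mm thick, upper face at z = 715 mm, on four 54×54 mm square legs, each inset 56 mm from the nearest pair of top edges from z = 0 to the bottom of the top.


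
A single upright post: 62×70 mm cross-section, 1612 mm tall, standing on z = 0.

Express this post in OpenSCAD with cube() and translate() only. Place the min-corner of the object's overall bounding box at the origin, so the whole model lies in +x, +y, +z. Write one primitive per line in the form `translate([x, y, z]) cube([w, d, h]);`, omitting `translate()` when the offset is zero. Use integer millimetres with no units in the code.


cube([62, 70, 1612]);


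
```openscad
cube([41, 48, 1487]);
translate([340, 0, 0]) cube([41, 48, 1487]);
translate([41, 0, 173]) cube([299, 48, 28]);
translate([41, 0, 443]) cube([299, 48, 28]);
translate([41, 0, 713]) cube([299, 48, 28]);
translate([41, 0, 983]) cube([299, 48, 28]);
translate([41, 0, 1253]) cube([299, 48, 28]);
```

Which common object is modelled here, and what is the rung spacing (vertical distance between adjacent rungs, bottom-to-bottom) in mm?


A ladder. The rung spacing is 270 mm.

Two tall 41×48 posts with 5 short bars between them — a ladder. Adjacent rungs sit at z = 173 and z = 443, so the spacing is 443 − 173 = 270 mm.


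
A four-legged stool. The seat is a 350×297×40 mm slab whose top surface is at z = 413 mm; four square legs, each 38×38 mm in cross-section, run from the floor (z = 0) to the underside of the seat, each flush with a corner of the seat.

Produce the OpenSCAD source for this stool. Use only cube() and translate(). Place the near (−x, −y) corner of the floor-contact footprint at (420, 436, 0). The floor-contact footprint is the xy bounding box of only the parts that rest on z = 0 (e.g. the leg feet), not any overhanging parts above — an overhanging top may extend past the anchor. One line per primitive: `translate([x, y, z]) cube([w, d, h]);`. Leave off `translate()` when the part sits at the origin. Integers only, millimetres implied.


translate([420, 436, 373]) cube([350, 297, 40]);
translate([420, 436, 0]) cube([38, 38, 373]);
translate([732, 436, 0]) cube([38, 38, 373]);
translate([420, 695, 0]) cube([38, 38, 373]);
translate([732, 695, 0]) cube([38, 38, 373]);


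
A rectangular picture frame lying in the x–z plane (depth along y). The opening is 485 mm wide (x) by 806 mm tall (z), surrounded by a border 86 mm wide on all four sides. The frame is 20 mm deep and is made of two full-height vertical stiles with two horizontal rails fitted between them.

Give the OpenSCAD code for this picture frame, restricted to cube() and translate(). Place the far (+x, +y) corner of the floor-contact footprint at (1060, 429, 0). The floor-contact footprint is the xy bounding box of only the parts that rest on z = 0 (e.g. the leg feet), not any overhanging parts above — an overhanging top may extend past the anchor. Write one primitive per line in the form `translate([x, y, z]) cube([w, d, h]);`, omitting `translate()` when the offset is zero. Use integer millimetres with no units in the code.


translate([403, 409, 0]) cube([86, 20, 978]);
translate([974, 409, 0]) cube([86, 20, 978]);
translate([489, 409, 0]) cube([485, 20, 86]);
translate([489, 409, 892]) cube([485, 20, 86]);


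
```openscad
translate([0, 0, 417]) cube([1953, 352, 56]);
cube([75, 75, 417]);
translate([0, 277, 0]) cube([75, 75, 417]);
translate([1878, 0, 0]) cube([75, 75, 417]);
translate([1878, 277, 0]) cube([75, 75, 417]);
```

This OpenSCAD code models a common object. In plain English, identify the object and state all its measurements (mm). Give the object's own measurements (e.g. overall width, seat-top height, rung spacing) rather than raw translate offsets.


A long wooden bench with a 1953 mm (x) × 352 mm (y) seat, 56 mm thick, its top surface 473 mm above the floor. Four 75 mm square legs at the seat corners, flush with the edges, run from z = 0 to the seat underside.


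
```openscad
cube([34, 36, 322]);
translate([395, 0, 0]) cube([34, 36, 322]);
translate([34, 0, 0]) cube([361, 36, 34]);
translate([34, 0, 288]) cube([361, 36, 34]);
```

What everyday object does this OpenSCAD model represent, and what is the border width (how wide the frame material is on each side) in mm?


A picture frame. The border width is 34 mm.

Four thin pieces enclosing a rectangular opening — a picture frame. The two full-height stiles are 322 mm tall; the top rail sits at z = 288 and is 34 mm tall, so the border above the opening is 322 − 288 = 34 mm, matching the stile x-width.


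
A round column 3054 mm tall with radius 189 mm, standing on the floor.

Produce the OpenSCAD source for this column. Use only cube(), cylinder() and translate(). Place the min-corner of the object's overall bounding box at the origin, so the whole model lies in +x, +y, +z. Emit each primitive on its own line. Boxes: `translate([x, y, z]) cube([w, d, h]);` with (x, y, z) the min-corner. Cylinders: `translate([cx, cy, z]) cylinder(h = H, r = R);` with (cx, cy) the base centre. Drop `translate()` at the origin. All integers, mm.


translate([189, 189, 0]) cylinder(h = 3054, r = 189);


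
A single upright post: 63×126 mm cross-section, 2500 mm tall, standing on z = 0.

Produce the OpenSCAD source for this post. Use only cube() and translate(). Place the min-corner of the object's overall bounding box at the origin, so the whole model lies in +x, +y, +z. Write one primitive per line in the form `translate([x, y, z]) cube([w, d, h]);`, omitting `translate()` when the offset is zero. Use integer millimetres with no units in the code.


cube([63, 126, 2500]);


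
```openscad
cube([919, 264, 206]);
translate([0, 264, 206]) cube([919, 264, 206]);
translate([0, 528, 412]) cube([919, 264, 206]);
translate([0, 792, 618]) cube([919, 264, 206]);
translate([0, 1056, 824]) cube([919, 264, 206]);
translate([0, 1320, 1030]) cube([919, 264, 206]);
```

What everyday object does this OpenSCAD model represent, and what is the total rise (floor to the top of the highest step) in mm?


A staircase. The total rise is 1236 mm.

6 identical blocks, each offset up and back from the previous — a staircase. Each step is 206 mm tall and there are 6 of them, so the total rise is 6 × 206 = 1236 mm.


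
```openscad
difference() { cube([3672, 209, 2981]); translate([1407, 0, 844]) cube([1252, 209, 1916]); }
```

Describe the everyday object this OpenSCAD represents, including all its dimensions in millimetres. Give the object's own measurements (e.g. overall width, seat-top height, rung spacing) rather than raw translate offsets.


A wall 3672 mm long (x), 209 mm thick (y), 2981 mm tall, with a rectangular window opening cut through it. The opening is 1252 mm wide and 1916 mm tall; its sill is at z = 844 mm and its near (−x) edge is 1407 mm from the wall's −x end. The opening passes through the full wall thickness.


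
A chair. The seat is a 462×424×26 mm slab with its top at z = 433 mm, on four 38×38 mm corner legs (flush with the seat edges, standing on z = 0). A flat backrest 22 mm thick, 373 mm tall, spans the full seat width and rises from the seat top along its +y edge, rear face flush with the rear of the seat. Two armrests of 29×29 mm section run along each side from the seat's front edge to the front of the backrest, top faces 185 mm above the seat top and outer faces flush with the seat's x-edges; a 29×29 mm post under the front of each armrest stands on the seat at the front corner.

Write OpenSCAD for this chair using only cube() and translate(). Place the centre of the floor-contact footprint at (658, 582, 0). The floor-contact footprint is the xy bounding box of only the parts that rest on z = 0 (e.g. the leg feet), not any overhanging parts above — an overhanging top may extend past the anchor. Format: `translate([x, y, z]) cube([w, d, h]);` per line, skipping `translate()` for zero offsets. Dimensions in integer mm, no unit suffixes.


// leg_h = 433 - 26 = 407
// arm post h = 185 - 29 = 156
translate([427, 370, 407]) cube([462, 424, 26]);
translate([427, 370, 0]) cube([38, 38, 407]);
translate([851, 370, 0]) cube([38, 38, 407]);
translate([427, 756, 0]) cube([38, 38, 407]);
translate([851, 756, 0]) cube([38, 38, 407]);
translate([427, 772, 433]) cube([462, 22, 373]);
translate([427, 370, 589]) cube([29, 402, 29]);
translate([860, 370, 589]) cube([29, 402, 29]);
translate([427, 370, 433]) cube([29, 29, 156]);
translate([860, 370, 433]) cube([29, 29, 156]);


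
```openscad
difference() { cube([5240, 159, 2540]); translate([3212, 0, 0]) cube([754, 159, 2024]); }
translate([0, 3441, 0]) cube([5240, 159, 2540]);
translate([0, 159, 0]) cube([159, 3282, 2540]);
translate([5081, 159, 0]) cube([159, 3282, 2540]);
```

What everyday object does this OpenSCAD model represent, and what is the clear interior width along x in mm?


A single room. The interior width is 4922 mm.

Four walls enclosing a rectangle with a door in the front wall — a room. Outside width 5240 minus two 159 mm walls gives 4922 mm.


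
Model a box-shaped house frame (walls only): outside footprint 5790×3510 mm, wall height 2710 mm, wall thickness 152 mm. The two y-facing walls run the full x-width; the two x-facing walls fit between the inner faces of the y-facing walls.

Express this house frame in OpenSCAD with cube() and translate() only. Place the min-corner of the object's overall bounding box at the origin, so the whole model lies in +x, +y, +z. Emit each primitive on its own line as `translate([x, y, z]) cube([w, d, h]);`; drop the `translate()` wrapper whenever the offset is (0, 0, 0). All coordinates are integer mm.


cube([5790, 152, 2710]);
translate([0, 3358, 0]) cube([5790, 152, 2710]);
translate([0, 152, 0]) cube([152, 3206, 2710]);
translate([5638, 152, 0]) cube([152, 3206, 2710]);


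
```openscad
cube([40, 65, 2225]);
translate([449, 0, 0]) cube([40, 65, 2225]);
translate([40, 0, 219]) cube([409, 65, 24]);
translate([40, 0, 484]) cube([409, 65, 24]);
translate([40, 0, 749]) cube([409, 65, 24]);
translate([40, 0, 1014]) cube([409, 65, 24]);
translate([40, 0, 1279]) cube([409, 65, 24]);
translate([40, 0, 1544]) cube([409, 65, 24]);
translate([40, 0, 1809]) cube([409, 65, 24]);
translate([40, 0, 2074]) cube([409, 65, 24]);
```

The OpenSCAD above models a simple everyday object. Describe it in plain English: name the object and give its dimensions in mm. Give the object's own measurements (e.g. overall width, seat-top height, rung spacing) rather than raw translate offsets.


A straight ladder. Two 40×65 mm vertical rails, 2225 mm tall, stand 489 mm apart (outside-to-outside) with their front faces coplanar on the −y side. 8 rungs, each 65 mm deep and 24 mm tall, span between the inner faces of the rails, front faces flush with the rails. The lowest rung's underside is at z = 219 mm and rungs are spaced 265 mm apart (underside to underside).


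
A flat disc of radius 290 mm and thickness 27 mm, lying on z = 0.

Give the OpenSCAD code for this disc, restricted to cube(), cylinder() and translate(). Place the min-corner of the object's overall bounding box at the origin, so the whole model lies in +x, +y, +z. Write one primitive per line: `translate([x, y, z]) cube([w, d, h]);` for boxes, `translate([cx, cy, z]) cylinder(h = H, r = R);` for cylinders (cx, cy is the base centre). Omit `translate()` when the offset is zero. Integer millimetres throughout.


translate([290, 290, 0]) cylinder(h = 27, r = 290);


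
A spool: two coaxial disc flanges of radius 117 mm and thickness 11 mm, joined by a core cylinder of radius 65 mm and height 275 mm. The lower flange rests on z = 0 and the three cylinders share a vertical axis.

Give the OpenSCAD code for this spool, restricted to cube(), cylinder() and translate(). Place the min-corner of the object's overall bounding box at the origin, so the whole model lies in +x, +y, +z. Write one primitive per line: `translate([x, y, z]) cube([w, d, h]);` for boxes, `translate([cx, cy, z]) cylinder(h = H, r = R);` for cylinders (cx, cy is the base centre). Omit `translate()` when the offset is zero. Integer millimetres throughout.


translate([117, 117, 0]) cylinder(h = 11, r = 117);
translate([117, 117, 11]) cylinder(h = 275, r = 65);
translate([117, 117, 286]) cylinder(h = 11, r = 117);


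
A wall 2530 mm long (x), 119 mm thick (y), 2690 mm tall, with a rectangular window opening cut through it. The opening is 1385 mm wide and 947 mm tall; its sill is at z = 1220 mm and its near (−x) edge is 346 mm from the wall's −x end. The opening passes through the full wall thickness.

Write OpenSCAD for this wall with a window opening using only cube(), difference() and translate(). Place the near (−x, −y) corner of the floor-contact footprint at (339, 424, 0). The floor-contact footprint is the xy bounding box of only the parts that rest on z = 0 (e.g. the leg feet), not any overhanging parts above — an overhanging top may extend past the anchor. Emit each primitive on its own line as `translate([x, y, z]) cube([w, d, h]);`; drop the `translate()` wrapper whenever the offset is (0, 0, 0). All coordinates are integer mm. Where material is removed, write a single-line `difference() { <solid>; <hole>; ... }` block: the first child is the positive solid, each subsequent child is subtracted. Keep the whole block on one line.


difference() { translate([339, 424, 0]) cube([2530, 119, 2690]); translate([685, 424, 1220]) cube([1385, 119, 947]); }


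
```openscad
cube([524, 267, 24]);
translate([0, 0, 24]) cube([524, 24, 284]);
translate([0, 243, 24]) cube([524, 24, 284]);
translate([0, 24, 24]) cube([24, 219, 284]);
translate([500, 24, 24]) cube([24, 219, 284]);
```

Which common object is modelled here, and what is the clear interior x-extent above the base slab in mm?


An open box. The internal width is 476 mm.

A 524×267 base slab with four walls standing on it — an open box. The base is 524 mm wide and the walls are 24 mm thick, so the internal width is 524 − 2 × 24 = 476 mm.


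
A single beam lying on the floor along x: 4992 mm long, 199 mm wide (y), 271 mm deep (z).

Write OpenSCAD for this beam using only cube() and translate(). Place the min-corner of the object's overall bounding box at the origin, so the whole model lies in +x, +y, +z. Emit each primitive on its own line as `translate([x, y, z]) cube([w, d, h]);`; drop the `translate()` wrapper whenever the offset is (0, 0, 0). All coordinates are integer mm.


cube([4992, 199, 271]);


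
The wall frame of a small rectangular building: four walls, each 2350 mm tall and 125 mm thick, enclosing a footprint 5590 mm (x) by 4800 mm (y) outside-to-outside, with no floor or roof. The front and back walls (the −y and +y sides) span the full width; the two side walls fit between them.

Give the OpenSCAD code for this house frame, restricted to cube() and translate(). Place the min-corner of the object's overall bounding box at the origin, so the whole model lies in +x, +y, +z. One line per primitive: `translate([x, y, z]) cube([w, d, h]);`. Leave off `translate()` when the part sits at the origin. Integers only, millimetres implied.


cube([5590, 125, 2350]);
translate([0, 4675, 0]) cube([5590, 125, 2350]);
translate([0, 125, 0]) cube([125, 4550, 2350]);
translate([5465, 125, 0]) cube([125, 4550, 2350]);


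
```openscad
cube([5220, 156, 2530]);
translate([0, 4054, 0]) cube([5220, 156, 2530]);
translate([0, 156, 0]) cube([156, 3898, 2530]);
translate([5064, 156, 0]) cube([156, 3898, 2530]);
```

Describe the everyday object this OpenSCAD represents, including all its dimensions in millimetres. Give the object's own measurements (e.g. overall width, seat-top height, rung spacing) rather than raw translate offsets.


The wall frame of a small rectangular building: four walls, each 2530 mm tall and 156 mm thick, enclosing a footprint 5220 mm (x) by 4210 mm (y) outside-to-outside, with no floor or roof. The front and back walls (the −y and +y sides) span the full width; the two side walls fit between them.


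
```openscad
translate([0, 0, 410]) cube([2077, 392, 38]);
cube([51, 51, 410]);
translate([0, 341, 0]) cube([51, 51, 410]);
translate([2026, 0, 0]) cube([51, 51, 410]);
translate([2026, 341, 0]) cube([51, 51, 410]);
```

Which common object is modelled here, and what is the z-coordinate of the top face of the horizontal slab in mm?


A bench. The seat-top height is 448 mm.

A long slab on four corner posts — a bench. The slab sits at z = 410 with thickness 38, so the top is 410 + 38 = 448 mm.


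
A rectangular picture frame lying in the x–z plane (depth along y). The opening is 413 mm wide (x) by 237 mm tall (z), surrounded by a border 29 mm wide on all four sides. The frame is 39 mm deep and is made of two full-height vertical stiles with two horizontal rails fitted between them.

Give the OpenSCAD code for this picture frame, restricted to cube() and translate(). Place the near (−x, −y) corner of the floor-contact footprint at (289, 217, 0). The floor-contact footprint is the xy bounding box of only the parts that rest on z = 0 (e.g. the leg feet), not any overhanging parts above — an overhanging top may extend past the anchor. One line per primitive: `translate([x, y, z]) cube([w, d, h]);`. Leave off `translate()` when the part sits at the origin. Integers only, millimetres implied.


translate([289, 217, 0]) cube([29, 39, 295]);
translate([731, 217, 0]) cube([29, 39, 295]);
translate([318, 217, 0]) cube([413, 39, 29]);
translate([318, 217, 266]) cube([413, 39, 29]);


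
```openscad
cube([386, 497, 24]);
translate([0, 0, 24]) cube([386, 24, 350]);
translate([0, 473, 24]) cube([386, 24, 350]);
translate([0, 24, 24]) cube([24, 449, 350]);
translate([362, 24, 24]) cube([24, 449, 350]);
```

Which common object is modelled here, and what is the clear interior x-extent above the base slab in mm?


An open box. The internal width is 338 mm.

A 386×497 base slab with four walls standing on it — an open box. The base is 386 mm wide and the walls are 24 mm thick, so the internal width is 386 − 2 × 24 = 338 mm.


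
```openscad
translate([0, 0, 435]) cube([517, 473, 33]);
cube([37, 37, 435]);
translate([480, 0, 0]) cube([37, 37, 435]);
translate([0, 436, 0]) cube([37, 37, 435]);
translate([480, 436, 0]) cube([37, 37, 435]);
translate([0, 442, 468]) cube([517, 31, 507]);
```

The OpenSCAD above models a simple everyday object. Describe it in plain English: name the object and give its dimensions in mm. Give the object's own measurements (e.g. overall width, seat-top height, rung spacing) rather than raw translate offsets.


A chair. The seat is a 517×473×33 mm slab with its top at z = 468 mm, on four 37×37 mm corner legs (flush with the seat edges, standing on z = 0). A flat backrest 31 mm thick, 507 mm tall, spans the full seat width and rises from the seat top along its +y edge, rear face flush with the rear of the seat.


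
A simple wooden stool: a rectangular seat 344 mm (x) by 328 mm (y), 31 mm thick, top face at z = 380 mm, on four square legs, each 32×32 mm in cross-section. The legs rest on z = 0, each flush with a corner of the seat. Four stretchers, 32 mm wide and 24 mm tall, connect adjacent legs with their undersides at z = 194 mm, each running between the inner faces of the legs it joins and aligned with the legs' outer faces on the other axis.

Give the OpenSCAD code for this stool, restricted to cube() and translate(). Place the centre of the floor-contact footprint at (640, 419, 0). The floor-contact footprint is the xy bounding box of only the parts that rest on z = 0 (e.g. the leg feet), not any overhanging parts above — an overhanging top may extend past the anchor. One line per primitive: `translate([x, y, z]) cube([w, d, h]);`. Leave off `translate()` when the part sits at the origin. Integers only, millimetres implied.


// leg_h = 380 - 31 = 349
// stretcher span = 344 - 2*32 = 280
translate([468, 255, 349]) cube([344, 328, 31]);
translate([468, 255, 0]) cube([32, 32, 349]);
translate([780, 255, 0]) cube([32, 32, 349]);
translate([468, 551, 0]) cube([32, 32, 349]);
translate([780, 551, 0]) cube([32, 32, 349]);
translate([500, 255, 194]) cube([280, 32, 24]);
translate([500, 551, 194]) cube([280, 32, 24]);
translate([468, 287, 194]) cube([32, 264, 24]);
translate([780, 287, 194]) cube([32, 264, 24]);


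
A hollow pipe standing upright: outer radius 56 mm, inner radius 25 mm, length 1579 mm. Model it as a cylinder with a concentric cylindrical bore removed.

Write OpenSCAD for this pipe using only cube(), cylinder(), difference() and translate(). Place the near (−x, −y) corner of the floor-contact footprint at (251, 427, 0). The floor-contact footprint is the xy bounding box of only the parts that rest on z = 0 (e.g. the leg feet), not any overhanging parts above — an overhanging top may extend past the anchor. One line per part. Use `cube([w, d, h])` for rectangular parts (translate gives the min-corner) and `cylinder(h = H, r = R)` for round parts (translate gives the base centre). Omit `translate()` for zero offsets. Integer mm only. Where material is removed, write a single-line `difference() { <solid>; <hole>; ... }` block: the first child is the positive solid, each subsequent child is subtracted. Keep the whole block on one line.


difference() { translate([307, 483, 0]) cylinder(h = 1579, r = 56); translate([307, 483, 0]) cylinder(h = 1579, r = 25); }


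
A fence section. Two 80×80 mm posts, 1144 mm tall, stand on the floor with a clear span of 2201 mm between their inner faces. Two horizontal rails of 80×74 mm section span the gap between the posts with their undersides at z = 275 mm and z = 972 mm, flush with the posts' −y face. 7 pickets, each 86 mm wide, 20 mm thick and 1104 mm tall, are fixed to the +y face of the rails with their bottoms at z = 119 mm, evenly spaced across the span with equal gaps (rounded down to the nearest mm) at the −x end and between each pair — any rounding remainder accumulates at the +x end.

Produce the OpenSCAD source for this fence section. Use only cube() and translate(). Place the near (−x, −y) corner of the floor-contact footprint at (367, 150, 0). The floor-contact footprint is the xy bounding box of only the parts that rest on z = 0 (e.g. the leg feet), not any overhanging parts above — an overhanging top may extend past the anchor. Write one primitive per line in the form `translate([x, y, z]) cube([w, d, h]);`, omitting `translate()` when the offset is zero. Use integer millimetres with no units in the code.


translate([367, 150, 0]) cube([80, 80, 1144]);
translate([2648, 150, 0]) cube([80, 80, 1144]);
translate([447, 150, 275]) cube([2201, 80, 74]);
translate([447, 150, 972]) cube([2201, 80, 74]);
translate([646, 230, 119]) cube([86, 20, 1104]);
translate([931, 230, 119]) cube([86, 20, 1104]);
translate([1216, 230, 119]) cube([86, 20, 1104]);
translate([1501, 230, 119]) cube([86, 20, 1104]);
translate([1786, 230, 119]) cube([86, 20, 1104]);
translate([2071, 230, 119]) cube([86, 20, 1104]);
translate([2356, 230, 119]) cube([86, 20, 1104]);


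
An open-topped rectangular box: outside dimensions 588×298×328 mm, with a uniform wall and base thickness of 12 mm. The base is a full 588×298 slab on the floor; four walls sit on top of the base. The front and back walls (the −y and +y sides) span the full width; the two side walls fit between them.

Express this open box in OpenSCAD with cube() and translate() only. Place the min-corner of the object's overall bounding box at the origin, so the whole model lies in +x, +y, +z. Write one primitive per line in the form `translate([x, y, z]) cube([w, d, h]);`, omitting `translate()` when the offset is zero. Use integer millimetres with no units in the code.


cube([588, 298, 12]);
translate([0, 0, 12]) cube([588, 12, 316]);
translate([0, 286, 12]) cube([588, 12, 316]);
translate([0, 12, 12]) cube([12, 274, 316]);
translate([576, 12, 12]) cube([12, 274, 316]);


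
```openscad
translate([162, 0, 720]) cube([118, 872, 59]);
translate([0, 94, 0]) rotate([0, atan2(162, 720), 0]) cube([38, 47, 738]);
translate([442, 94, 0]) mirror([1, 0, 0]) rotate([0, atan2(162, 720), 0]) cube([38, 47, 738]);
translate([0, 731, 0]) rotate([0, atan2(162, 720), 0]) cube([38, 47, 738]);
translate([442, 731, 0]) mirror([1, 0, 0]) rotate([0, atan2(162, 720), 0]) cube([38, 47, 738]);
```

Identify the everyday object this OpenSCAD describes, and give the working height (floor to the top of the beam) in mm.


A sawhorse. The overall height is 779 mm.

A beam across two mirrored pairs of raked legs — a sawhorse. The beam's underside is at z = 720 (matching the legs' vertical rise in atan2(162, 720)) and the beam is 59 mm tall, so its top is at 720 + 59 = 779 mm. The raked legs top out at the beam's underside, so that is the highest point.


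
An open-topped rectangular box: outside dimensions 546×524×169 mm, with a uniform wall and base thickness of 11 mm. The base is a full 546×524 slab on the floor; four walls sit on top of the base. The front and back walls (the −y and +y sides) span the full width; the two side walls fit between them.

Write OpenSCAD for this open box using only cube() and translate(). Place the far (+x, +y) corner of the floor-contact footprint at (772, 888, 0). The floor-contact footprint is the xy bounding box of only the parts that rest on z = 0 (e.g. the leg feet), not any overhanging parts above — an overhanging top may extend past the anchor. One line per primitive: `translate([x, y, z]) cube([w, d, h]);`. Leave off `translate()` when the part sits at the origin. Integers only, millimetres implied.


translate([226, 364, 0]) cube([546, 524, 11]);
translate([226, 364, 11]) cube([546, 11, 158]);
translate([226, 877, 11]) cube([546, 11, 158]);
translate([226, 375, 11]) cube([11, 502, 158]);
translate([761, 375, 11]) cube([11, 502, 158]);


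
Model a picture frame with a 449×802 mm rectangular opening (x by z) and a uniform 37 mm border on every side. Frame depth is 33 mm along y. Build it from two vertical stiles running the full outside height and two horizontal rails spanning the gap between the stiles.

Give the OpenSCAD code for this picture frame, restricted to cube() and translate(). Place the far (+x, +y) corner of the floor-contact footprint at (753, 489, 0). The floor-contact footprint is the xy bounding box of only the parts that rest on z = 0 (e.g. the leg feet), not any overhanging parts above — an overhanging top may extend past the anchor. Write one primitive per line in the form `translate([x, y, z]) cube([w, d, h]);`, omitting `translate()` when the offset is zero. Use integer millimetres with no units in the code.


translate([230, 456, 0]) cube([37, 33, 876]);
translate([716, 456, 0]) cube([37, 33, 876]);
translate([267, 456, 0]) cube([449, 33, 37]);
translate([267, 456, 839]) cube([449, 33, 37]);


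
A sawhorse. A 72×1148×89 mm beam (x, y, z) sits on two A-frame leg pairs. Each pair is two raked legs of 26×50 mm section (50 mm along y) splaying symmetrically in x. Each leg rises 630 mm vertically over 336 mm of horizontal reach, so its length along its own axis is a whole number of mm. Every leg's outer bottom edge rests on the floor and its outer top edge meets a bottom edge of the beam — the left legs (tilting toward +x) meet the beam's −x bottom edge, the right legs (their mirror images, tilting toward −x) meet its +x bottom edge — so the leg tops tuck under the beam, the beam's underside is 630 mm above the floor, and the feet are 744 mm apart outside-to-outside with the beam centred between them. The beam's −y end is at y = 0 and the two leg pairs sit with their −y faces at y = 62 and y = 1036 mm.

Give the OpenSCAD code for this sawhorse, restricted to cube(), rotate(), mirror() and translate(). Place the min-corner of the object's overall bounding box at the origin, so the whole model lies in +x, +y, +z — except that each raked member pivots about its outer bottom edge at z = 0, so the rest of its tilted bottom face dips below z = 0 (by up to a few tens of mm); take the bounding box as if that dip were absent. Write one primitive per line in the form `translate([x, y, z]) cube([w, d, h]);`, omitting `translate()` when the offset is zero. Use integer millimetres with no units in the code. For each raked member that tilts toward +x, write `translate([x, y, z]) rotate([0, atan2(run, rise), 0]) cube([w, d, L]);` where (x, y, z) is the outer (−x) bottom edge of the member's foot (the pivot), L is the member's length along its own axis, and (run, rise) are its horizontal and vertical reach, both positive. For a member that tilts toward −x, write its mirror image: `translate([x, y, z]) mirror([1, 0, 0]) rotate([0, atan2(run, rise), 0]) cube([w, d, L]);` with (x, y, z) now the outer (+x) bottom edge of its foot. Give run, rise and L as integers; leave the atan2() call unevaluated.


translate([336, 0, 630]) cube([72, 1148, 89]);
translate([0, 62, 0]) rotate([0, atan2(336, 630), 0]) cube([26, 50, 714]);
translate([744, 62, 0]) mirror([1, 0, 0]) rotate([0, atan2(336, 630), 0]) cube([26, 50, 714]);
translate([0, 1036, 0]) rotate([0, atan2(336, 630), 0]) cube([26, 50, 714]);
translate([744, 1036, 0]) mirror([1, 0, 0]) rotate([0, atan2(336, 630), 0]) cube([26, 50, 714]);


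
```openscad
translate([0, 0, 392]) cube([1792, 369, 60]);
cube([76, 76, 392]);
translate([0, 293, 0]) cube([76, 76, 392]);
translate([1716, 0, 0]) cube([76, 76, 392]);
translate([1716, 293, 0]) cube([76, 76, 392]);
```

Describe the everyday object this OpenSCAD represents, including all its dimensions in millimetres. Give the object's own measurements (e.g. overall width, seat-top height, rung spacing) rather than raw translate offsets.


A bench: a 1792×369 mm seat slab, 60 mm thick, top at z = 452 mm, on four 76×76 mm square legs flush with the seat corners and standing on z = 0.


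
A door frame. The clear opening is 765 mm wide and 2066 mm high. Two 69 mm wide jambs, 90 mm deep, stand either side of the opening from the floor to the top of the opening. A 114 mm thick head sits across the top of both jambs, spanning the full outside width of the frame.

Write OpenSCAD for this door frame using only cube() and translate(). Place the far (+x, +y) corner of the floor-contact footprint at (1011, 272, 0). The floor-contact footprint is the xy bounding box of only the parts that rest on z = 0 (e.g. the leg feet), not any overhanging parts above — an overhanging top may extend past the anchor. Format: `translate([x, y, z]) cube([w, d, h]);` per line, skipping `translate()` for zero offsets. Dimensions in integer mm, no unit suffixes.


translate([108, 182, 0]) cube([69, 90, 2066]);
translate([942, 182, 0]) cube([69, 90, 2066]);
translate([108, 182, 2066]) cube([903, 90, 114]);


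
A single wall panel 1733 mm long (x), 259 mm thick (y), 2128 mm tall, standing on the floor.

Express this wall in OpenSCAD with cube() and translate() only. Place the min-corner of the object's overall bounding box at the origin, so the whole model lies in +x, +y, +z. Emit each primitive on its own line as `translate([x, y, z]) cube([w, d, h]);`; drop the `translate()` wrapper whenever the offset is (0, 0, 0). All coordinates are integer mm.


cube([1733, 259, 2128]);


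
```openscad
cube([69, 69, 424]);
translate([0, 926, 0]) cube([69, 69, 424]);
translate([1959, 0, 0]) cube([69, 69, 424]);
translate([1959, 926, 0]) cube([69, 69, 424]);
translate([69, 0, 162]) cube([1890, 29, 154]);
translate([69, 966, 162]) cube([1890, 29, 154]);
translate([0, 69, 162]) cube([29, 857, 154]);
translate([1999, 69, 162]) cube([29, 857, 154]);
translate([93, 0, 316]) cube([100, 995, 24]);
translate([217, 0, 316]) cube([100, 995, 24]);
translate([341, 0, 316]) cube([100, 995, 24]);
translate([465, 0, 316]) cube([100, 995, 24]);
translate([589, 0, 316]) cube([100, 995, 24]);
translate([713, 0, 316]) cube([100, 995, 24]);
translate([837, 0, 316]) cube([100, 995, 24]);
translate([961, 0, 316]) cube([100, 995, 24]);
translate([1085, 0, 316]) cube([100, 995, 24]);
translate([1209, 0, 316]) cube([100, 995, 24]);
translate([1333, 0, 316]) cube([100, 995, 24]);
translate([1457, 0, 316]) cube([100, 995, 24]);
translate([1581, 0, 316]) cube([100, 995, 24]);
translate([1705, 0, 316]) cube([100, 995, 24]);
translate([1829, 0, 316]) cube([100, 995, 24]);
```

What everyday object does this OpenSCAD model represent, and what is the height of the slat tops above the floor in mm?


A bed frame. The slat-top height is 340 mm.

Four posts, four rails, and a row of slats — a bed frame. Slats sit on the rails at z = 162 + 154 = 316; with slat thickness 24, the top is 340 mm.


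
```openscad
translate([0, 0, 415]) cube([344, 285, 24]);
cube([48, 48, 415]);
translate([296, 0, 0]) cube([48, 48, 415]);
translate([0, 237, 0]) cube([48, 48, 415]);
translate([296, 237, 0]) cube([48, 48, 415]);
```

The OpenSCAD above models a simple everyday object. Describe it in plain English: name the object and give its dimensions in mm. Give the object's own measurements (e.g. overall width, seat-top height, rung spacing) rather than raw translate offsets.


A simple wooden stool: a rectangular seat 344 mm (x) by 285 mm (y), 24 mm thick, top face at z = 439 mm, on four square legs, each 48×48 mm in cross-section. The legs rest on z = 0, each flush with a corner of the seat.


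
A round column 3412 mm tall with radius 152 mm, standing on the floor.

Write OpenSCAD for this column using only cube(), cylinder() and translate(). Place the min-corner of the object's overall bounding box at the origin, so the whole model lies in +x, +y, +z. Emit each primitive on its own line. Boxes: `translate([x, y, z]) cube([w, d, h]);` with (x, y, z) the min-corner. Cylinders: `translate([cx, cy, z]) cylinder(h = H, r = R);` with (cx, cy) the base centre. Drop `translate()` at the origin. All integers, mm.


translate([152, 152, 0]) cylinder(h = 3412, r = 152);


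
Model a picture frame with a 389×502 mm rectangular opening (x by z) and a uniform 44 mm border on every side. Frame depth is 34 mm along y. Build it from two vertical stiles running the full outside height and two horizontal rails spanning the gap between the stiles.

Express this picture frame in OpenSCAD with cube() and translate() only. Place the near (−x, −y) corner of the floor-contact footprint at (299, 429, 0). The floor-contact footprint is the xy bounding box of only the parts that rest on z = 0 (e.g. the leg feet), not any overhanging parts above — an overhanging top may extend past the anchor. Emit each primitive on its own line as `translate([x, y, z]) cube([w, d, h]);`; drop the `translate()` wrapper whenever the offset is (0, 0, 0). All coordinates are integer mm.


translate([299, 429, 0]) cube([44, 34, 590]);
translate([732, 429, 0]) cube([44, 34, 590]);
translate([343, 429, 0]) cube([389, 34, 44]);
translate([343, 429, 546]) cube([389, 34, 44]);


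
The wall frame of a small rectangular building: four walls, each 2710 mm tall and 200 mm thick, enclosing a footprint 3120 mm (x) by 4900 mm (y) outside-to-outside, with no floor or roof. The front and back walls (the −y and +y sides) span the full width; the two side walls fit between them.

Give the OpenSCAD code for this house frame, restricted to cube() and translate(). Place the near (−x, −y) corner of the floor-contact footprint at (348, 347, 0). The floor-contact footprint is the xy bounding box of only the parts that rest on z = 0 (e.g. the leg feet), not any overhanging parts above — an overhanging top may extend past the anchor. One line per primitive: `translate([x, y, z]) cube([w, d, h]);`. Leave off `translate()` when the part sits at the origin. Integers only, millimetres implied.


translate([348, 347, 0]) cube([3120, 200, 2710]);
translate([348, 5047, 0]) cube([3120, 200, 2710]);
translate([348, 547, 0]) cube([200, 4500, 2710]);
translate([3268, 547, 0]) cube([200, 4500, 2710]);


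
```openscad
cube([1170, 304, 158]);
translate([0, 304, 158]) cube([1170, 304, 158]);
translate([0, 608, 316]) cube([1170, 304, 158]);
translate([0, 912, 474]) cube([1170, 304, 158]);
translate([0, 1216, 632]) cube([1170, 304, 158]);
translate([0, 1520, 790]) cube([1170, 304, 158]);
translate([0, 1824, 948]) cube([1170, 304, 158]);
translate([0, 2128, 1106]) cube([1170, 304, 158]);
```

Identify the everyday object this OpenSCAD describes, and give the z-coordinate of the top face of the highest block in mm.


A staircase. The total rise is 1264 mm.

8 identical blocks, each offset up and back from the previous — a staircase. Each step is 158 mm tall and there are 8 of them, so the total rise is 8 × 158 = 1264 mm.


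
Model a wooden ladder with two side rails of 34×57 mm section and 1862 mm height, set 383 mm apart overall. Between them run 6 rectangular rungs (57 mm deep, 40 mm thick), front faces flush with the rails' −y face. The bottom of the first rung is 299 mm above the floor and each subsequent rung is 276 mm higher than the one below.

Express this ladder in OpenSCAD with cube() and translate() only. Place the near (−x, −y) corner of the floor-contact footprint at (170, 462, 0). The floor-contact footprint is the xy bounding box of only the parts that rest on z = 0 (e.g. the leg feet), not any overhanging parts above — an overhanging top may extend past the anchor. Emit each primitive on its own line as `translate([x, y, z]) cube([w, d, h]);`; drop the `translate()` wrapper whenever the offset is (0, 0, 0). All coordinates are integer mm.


translate([170, 462, 0]) cube([34, 57, 1862]);
translate([519, 462, 0]) cube([34, 57, 1862]);
translate([204, 462, 299]) cube([315, 57, 40]);
translate([204, 462, 575]) cube([315, 57, 40]);
translate([204, 462, 851]) cube([315, 57, 40]);
translate([204, 462, 1127]) cube([315, 57, 40]);
translate([204, 462, 1403]) cube([315, 57, 40]);
translate([204, 462, 1679]) cube([315, 57, 40]);


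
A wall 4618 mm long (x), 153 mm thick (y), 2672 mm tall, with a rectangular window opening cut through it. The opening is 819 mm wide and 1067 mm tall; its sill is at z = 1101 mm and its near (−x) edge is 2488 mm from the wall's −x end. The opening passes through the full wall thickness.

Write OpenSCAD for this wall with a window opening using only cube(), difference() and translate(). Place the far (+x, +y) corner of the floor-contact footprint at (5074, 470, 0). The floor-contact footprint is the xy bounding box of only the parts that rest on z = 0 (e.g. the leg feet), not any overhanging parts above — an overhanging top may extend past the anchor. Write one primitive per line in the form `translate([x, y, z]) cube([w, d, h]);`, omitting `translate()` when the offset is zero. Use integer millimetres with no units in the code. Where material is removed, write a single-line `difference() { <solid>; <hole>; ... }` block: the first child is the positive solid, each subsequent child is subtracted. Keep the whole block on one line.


difference() { translate([456, 317, 0]) cube([4618, 153, 2672]); translate([2944, 317, 1101]) cube([819, 153, 1067]); }
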